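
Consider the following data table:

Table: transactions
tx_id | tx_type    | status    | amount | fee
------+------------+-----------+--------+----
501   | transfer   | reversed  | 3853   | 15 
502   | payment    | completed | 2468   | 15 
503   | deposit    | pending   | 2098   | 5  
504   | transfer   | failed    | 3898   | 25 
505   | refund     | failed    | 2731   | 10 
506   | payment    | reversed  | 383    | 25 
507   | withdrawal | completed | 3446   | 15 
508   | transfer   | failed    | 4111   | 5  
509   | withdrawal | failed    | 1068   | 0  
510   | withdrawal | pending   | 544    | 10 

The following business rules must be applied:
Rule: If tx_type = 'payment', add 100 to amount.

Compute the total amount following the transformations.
24800

Step 1: Count records where tx_type = 'payment': 2
Step 2: Total bonus added: 2 × 100 = 200
Step 3: Original sum of amount: 24600
Step 4: Final sum = 24600 + 200 = 24800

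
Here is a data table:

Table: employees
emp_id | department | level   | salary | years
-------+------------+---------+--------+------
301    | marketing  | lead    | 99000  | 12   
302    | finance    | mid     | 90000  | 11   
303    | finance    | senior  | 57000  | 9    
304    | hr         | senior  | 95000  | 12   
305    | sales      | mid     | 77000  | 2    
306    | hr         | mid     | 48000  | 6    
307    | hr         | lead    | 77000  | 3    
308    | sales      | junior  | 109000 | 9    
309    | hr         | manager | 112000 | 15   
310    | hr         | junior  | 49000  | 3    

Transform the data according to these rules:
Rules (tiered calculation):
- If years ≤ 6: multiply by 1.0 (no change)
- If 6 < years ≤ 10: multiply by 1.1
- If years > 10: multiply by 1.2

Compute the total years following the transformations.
93.8

Step 1: Tier 1 (years ≤ 6): 4 records, sum = 14 × 1.0 = 14.0
Step 2: Tier 2 (6 < years ≤ 10): 2 records, sum = 18 × 1.1 = 19.8
Step 3: Tier 3 (years > 10): 4 records, sum = 50 × 1.2 = 60.0
Step 4: Final sum = 14.0 + 19.8 + 60.0 = 93.8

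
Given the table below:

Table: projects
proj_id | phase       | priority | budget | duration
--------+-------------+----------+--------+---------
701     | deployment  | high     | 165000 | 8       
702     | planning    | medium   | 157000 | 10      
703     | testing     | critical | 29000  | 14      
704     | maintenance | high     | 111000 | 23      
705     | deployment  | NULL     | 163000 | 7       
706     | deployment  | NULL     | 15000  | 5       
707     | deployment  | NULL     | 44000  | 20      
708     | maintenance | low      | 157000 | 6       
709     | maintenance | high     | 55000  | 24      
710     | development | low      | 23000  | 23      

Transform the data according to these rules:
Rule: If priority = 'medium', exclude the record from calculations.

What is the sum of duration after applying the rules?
130

Step 1: Identify records where priority = 'medium'
Step 2: The excluded records sum to 10
Step 3: Original total duration = 140
Step 4: Remaining total = 140 - 10 = 130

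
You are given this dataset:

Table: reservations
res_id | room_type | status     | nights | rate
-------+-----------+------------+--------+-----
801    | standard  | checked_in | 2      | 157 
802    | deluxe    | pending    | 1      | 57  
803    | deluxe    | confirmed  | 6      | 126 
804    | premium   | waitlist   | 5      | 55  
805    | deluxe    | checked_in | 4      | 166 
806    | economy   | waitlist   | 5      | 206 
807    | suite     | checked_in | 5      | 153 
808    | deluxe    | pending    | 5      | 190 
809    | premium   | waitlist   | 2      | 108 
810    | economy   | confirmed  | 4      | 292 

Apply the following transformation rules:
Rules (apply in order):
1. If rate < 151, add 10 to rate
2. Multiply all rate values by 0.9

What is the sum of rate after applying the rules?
1395.0

Step 1: Apply Rule 1 - Add 10 to records with rate < 151
  - 4 records affected: 346 + (4 × 10) = 386
  - Unaffected records: 1164
  - Sum after Rule 1: 1550
Step 2: Apply Rule 2 - Multiply all by 0.9
  - 1550 × 0.9 = 1395.0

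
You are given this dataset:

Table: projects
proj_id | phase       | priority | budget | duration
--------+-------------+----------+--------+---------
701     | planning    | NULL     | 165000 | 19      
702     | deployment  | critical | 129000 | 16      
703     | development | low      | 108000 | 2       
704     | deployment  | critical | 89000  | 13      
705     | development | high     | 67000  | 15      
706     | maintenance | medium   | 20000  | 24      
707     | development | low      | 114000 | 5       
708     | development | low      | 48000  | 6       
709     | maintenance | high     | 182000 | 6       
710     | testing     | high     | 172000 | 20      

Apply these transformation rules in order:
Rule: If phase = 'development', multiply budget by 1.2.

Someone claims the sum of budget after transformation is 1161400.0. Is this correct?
Yes, the result is correct.

Step 1: Calculate the correct sum after transformation
Step 2: Apply multiplier 1.2 to records where phase = 'development'
Step 3: Correct result = 1161400.0
Step 4: Claimed result = 1161400.0
Step 5: 1161400.0 = 1161400.0 ✓
Conclusion: The claimed result is correct.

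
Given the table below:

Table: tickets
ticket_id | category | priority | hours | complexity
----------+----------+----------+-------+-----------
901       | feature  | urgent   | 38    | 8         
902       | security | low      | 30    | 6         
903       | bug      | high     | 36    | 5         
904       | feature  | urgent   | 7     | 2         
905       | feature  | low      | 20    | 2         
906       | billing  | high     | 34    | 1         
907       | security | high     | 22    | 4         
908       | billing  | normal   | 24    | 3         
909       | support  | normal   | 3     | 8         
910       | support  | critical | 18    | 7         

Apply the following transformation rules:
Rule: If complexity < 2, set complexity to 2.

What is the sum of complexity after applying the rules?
47

Step 1: 1 records have complexity < 2
Step 2: These records originally summed to 1
Step 3: After setting to minimum: 1 × 2 = 2
Step 4: Unaffected records sum: 45
Step 5: Final sum = 2 + 45 = 47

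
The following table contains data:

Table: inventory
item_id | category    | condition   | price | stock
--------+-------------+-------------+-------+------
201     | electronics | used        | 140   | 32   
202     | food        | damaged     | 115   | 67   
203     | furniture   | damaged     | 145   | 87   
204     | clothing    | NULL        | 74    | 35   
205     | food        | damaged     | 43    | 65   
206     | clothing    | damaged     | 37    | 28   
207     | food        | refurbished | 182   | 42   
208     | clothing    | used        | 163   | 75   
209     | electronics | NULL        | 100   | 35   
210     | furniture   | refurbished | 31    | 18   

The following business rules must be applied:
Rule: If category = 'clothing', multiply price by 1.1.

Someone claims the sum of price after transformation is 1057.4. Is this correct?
Yes, the result is correct.

Step 1: Calculate the correct sum after transformation
Step 2: Apply multiplier 1.1 to records where category = 'clothing'
Step 3: Correct result = 1057.4
Step 4: Claimed result = 1057.4
Step 5: 1057.4 = 1057.4 ✓
Conclusion: The claimed result is correct.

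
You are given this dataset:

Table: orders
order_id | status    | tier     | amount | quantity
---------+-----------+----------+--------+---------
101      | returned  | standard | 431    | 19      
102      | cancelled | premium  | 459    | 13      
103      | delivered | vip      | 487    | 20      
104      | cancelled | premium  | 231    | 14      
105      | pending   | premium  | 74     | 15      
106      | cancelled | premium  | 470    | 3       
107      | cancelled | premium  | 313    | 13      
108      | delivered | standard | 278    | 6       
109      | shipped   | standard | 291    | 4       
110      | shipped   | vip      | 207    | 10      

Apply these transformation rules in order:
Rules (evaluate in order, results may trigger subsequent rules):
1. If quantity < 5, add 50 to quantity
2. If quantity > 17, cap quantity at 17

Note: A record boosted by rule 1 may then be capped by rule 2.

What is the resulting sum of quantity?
139

Step 1: Apply rule 1 to records with quantity < 5
  - 2 records get bonus of 50
  - Of these, 2 records then exceed 17 and get capped
Step 2: Apply rule 2 to records with quantity > 17
  - 2 records (original) are capped
Step 3: Calculate final sum = 139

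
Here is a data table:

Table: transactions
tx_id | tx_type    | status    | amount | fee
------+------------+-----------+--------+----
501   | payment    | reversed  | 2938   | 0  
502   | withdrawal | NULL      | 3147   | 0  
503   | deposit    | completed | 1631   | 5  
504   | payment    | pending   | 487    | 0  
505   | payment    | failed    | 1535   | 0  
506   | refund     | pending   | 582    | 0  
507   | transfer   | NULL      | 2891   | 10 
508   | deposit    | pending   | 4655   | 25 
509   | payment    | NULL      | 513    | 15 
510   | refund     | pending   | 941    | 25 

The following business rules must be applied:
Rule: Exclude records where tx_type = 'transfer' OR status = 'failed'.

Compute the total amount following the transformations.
14894

Step 1: Find records where tx_type = 'transfer' OR status = 'failed'
Step 2: 2 records match, summing to 4426
Step 3: Original sum: 19320
Step 4: Remaining sum = 19320 - 4426 = 14894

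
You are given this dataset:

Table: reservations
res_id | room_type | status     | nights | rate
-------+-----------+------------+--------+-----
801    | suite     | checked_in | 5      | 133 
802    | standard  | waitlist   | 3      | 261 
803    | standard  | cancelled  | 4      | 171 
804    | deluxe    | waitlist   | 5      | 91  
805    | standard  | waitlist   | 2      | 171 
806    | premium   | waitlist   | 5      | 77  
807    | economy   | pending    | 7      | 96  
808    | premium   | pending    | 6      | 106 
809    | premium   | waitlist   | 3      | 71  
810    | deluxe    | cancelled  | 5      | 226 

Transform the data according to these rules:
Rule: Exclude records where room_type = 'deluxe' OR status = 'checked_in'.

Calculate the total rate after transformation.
953

Step 1: Find records where room_type = 'deluxe' OR status = 'checked_in'
Step 2: 3 records match, summing to 450
Step 3: Original sum: 1403
Step 4: Remaining sum = 1403 - 450 = 953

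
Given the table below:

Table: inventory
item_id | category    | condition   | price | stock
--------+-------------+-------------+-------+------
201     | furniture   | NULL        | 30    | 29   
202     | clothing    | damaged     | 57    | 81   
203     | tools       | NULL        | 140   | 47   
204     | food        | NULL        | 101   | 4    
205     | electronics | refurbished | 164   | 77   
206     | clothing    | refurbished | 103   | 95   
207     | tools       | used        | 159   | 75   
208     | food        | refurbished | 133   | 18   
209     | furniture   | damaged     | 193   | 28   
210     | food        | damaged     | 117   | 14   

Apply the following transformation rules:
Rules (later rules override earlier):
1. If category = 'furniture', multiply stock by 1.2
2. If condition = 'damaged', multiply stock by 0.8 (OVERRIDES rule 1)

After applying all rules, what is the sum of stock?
449.2

Step 1: Rule 2 takes priority for records with condition = 'damaged'
  - 3 records: 123 × 0.8 = 98.4
Step 2: Rule 1 applies to remaining records with category = 'furniture'
  - 1 records: 29 × 1.2 = 34.8
Step 3: Other records unchanged: 316
Step 4: Final sum = 98.4 + 34.8 + 316 = 449.2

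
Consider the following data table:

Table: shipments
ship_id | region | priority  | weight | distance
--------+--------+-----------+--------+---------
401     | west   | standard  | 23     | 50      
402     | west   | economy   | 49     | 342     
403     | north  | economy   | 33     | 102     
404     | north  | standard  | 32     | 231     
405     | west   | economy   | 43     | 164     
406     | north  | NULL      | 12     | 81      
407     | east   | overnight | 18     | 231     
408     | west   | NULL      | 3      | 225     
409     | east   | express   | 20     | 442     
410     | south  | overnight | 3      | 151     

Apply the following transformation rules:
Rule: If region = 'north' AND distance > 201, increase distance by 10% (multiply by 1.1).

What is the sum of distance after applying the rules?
2042.1

Step 1: Find records where region = 'north' AND distance > 201
Step 2: 1 records match, summing to 231
Step 3: After multiplier: 231 × 1.1 = 254.1
Step 4: Unaffected records sum: 1788
Step 5: Final sum = 254.1 + 1788 = 2042.1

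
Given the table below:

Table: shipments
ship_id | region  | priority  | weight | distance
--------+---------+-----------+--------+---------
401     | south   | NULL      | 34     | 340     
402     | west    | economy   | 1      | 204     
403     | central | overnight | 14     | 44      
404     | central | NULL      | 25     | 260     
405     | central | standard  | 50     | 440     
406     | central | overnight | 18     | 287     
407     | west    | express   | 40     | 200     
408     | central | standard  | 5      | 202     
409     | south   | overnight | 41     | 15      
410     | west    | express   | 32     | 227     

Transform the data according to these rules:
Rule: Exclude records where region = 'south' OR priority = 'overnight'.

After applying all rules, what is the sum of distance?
1533

Step 1: Find records where region = 'south' OR priority = 'overnight'
Step 2: 4 records match, summing to 686
Step 3: Original sum: 2219
Step 4: Remaining sum = 2219 - 686 = 1533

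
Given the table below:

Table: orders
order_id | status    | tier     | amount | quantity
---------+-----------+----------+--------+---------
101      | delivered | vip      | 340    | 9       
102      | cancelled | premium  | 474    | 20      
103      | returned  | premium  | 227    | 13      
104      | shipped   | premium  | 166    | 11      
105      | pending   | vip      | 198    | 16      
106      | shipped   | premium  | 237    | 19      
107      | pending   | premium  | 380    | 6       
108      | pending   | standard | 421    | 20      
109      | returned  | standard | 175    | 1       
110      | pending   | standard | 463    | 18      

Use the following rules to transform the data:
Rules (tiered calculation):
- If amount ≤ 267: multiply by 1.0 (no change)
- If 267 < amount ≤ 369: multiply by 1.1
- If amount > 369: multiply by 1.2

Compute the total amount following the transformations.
3462.6

Step 1: Tier 1 (amount ≤ 267): 5 records, sum = 1003 × 1.0 = 1003.0
Step 2: Tier 2 (267 < amount ≤ 369): 1 records, sum = 340 × 1.1 = 374.0
Step 3: Tier 3 (amount > 369): 4 records, sum = 1738 × 1.2 = 2085.6
Step 4: Final sum = 1003.0 + 374.0 + 2085.6 = 3462.6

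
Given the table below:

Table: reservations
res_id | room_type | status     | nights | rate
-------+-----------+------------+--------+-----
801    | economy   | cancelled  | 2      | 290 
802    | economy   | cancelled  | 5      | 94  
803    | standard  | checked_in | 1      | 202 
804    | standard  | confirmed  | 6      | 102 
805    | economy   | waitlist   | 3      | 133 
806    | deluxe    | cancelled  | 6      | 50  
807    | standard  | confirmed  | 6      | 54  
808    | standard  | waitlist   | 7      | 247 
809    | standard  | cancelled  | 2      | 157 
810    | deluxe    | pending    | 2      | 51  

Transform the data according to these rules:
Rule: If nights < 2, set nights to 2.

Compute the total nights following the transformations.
41

Step 1: 1 records have nights < 2
Step 2: These records originally summed to 1
Step 3: After setting to minimum: 1 × 2 = 2
Step 4: Unaffected records sum: 39
Step 5: Final sum = 2 + 39 = 41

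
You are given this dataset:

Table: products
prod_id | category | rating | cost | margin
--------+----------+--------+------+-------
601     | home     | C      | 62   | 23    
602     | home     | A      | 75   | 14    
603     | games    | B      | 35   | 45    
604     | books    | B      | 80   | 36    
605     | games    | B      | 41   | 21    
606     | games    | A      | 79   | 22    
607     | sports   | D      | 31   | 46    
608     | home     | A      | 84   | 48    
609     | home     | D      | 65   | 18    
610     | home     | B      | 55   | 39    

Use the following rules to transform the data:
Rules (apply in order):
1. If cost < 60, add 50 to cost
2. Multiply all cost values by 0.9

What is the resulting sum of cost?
726.3

Step 1: Apply Rule 1 - Add 50 to records with cost < 60
  - 4 records affected: 162 + (4 × 50) = 362
  - Unaffected records: 445
  - Sum after Rule 1: 807
Step 2: Apply Rule 2 - Multiply all by 0.9
  - 807 × 0.9 = 726.3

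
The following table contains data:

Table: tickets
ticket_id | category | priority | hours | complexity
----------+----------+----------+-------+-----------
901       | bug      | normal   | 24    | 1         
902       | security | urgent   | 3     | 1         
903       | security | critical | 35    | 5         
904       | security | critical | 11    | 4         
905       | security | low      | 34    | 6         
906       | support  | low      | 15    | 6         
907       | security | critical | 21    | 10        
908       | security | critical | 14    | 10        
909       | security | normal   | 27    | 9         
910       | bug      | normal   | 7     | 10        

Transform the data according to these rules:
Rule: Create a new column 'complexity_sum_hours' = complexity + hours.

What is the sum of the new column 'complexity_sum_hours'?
253

Step 1: For each record, compute complexity + hours
Example calculations:
  1 + 24 = 25
  1 + 3 = 4
  5 + 35 = 40
  ...
Step 2: Sum all derived values
Step 3: Total = 253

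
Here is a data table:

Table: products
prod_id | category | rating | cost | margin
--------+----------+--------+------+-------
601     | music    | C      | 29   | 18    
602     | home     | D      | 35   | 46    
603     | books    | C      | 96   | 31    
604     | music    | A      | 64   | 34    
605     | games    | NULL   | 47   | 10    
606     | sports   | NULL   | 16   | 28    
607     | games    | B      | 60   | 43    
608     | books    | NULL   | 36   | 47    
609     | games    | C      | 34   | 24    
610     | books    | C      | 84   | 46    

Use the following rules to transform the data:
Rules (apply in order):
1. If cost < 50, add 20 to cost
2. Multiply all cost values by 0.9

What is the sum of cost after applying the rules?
558.9

Step 1: Apply Rule 1 - Add 20 to records with cost < 50
  - 6 records affected: 197 + (6 × 20) = 317
  - Unaffected records: 304
  - Sum after Rule 1: 621
Step 2: Apply Rule 2 - Multiply all by 0.9
  - 621 × 0.9 = 558.9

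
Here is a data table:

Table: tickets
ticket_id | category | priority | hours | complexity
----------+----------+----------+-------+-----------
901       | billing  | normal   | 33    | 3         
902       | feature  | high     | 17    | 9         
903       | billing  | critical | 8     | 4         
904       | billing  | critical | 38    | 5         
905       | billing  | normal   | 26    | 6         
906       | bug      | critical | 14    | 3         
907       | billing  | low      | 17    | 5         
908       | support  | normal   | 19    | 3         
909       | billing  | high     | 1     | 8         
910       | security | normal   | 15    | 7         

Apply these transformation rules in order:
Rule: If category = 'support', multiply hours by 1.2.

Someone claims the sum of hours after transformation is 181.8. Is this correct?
No, the correct result is 191.8.

Step 1: Calculate the correct sum after transformation
Step 2: Apply multiplier 1.2 to records where category = 'support'
Step 3: Correct result = 191.8
Step 4: Claimed result = 181.8
Step 5: 191.8 ≠ 181.8
Conclusion: The claimed result is incorrect. The correct answer is 191.8.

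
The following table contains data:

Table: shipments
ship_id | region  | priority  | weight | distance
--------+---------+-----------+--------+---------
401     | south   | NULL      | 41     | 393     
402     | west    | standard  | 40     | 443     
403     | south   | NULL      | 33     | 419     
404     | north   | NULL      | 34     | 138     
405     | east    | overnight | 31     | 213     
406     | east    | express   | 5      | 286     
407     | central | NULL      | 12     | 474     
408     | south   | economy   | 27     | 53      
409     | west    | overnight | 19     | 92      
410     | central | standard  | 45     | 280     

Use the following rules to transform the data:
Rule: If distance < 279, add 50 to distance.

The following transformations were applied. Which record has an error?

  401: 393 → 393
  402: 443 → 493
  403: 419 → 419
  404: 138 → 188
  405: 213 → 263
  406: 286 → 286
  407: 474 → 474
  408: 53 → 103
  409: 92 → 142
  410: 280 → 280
Record 402 has an error. The correct transformed value should be 443, not 493.

Step 1: Check each record against the rule
Step 2: Record 402 has distance = 443
Step 3: Since 443 >= 279, the bonus should not have been applied
Step 4: Correct value = 443, but claimed value = 493
Conclusion: Record 402 has the error.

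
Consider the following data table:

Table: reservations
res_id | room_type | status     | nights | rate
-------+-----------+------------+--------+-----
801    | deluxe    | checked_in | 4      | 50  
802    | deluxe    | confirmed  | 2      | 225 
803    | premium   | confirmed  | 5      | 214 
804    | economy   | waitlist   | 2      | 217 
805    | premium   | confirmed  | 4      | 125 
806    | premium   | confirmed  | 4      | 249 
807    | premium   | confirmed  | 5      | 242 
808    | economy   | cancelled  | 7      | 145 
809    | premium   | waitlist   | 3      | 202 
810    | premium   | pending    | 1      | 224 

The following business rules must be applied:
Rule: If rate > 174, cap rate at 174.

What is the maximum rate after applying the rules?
174

Step 1: Original maximum rate = 249
Step 2: Apply cap at 174
Step 3: 7 records had rate > 174 and were capped
Step 4: Maximum after transformation = 174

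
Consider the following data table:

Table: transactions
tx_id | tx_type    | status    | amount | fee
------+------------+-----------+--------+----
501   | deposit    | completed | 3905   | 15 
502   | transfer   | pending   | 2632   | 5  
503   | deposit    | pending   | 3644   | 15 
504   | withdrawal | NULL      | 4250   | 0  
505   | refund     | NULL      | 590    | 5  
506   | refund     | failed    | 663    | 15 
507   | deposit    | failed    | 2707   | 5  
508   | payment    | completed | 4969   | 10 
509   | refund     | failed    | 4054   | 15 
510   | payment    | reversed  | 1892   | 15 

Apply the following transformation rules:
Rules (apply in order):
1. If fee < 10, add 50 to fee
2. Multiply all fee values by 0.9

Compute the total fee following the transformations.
270.0

Step 1: Apply Rule 1 - Add 50 to records with fee < 10
  - 4 records affected: 15 + (4 × 50) = 215
  - Unaffected records: 85
  - Sum after Rule 1: 300
Step 2: Apply Rule 2 - Multiply all by 0.9
  - 300 × 0.9 = 270.0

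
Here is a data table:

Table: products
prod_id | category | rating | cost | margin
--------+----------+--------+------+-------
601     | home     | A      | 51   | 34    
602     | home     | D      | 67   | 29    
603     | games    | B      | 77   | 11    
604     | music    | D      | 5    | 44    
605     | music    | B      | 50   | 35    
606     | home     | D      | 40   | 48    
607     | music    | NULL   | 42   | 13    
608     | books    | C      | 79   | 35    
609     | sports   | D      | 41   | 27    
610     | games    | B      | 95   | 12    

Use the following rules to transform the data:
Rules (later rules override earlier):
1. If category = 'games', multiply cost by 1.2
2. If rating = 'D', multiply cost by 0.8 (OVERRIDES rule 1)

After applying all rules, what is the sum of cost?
550.8

Step 1: Rule 2 takes priority for records with rating = 'D'
  - 4 records: 153 × 0.8 = 122.4
Step 2: Rule 1 applies to remaining records with category = 'games'
  - 2 records: 172 × 1.2 = 206.4
Step 3: Other records unchanged: 222
Step 4: Final sum = 122.4 + 206.4 + 222 = 550.8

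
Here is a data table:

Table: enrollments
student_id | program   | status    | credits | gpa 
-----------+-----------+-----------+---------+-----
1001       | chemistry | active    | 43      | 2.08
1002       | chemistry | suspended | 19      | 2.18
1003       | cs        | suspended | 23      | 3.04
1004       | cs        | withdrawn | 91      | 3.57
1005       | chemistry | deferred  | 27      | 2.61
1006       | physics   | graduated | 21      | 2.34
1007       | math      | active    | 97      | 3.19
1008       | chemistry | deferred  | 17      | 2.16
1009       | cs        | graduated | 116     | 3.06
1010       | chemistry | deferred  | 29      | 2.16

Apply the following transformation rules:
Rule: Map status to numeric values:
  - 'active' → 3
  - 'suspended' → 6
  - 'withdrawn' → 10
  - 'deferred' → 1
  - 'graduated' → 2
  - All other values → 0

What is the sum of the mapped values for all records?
35

Step 1: Apply mapping to each record
Step 2: Count by status:
  'active': 2 records × 3 = 6
  'suspended': 2 records × 6 = 12
  'withdrawn': 1 records × 10 = 10
  'deferred': 3 records × 1 = 3
  'graduated': 2 records × 2 = 4
Step 3: Sum all mapped values = 35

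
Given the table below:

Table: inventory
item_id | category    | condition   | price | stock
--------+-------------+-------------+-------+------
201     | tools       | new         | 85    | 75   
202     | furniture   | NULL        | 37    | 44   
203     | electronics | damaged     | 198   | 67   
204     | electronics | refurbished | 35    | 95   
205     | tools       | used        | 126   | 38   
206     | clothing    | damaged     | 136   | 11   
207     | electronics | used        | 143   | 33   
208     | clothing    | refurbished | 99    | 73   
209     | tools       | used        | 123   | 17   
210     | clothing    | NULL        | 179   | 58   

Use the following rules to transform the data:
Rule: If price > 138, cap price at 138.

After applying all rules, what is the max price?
138

Step 1: Original maximum price = 198
Step 2: Apply cap at 138
Step 3: 3 records had price > 138 and were capped
Step 4: Maximum after transformation = 138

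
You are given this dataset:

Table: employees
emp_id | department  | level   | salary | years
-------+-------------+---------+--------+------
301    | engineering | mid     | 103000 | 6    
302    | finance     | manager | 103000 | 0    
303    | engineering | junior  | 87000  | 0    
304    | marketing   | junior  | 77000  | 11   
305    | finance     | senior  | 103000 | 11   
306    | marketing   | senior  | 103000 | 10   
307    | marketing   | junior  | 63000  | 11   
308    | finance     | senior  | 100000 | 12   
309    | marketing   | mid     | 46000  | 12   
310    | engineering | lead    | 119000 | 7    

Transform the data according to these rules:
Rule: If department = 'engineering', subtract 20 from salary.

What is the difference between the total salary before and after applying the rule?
60

Step 1: Original sum of salary = 904000
Step 2: 3 records have department = 'engineering'
Step 3: Each affected record changes by -20
Step 4: Total change = 3 × -20 = -60
Step 5: New sum = 904000 + -60 = 903940
Step 6: Difference = |903940 - 904000| = 60
        (Sum decreased by 60)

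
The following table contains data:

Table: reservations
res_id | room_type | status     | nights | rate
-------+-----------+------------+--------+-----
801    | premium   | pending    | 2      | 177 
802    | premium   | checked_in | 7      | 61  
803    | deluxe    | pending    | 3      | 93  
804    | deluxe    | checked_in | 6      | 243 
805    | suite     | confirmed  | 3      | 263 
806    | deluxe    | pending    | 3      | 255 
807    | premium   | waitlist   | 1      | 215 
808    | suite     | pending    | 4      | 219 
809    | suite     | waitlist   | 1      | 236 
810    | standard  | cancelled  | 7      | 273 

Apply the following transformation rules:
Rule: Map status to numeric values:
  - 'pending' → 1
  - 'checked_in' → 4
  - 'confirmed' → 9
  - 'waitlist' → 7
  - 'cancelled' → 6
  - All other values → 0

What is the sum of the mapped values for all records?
41

Step 1: Apply mapping to each record
Step 2: Count by status:
  'pending': 4 records × 1 = 4
  'checked_in': 2 records × 4 = 8
  'confirmed': 1 records × 9 = 9
  'waitlist': 2 records × 7 = 14
  'cancelled': 1 records × 6 = 6
Step 3: Sum all mapped values = 41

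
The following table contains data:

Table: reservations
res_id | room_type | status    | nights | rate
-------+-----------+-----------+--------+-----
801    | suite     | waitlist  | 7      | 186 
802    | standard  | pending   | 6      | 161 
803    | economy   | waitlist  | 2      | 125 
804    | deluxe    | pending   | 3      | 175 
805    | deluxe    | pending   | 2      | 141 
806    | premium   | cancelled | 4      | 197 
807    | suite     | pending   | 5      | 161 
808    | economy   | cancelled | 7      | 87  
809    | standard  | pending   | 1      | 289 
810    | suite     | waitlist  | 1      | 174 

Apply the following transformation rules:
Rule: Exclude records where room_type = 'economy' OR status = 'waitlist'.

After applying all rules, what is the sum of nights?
21

Step 1: Find records where room_type = 'economy' OR status = 'waitlist'
Step 2: 4 records match, summing to 17
Step 3: Original sum: 38
Step 4: Remaining sum = 38 - 17 = 21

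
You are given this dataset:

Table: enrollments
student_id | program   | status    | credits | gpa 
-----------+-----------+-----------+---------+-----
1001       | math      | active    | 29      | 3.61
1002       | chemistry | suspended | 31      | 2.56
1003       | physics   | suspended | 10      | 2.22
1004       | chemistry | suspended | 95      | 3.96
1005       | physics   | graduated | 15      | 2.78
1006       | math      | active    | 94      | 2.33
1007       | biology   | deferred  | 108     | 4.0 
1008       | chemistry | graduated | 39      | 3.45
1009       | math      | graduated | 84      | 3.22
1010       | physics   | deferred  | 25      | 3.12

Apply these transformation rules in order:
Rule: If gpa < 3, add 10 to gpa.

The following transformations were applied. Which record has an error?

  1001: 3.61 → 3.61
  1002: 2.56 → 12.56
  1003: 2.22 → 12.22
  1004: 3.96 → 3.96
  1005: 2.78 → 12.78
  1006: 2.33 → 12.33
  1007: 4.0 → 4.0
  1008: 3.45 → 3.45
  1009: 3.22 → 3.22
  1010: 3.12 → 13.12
Record 1010 has an error. The correct transformed value should be 3.12, not 13.12.

Step 1: Check each record against the rule
Step 2: Record 1010 has gpa = 3.12
Step 3: Since 3.12 >= 3, the bonus should not have been applied
Step 4: Correct value = 3.12, but claimed value = 13.12
Conclusion: Record 1010 has the error.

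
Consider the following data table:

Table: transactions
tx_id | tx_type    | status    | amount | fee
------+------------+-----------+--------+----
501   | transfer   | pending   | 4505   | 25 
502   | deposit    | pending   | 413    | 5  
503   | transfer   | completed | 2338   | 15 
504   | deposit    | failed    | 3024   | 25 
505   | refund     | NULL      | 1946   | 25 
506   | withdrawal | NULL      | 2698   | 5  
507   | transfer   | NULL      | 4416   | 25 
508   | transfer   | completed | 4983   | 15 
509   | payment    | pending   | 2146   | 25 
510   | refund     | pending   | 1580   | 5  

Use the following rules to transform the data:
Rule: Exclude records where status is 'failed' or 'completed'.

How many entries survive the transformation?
7

Step 1: Count records to exclude
  - 1 (failed) + 2 (completed) = 3 records
Step 2: Total records: 10
Step 3: Remaining = 10 - 3 = 7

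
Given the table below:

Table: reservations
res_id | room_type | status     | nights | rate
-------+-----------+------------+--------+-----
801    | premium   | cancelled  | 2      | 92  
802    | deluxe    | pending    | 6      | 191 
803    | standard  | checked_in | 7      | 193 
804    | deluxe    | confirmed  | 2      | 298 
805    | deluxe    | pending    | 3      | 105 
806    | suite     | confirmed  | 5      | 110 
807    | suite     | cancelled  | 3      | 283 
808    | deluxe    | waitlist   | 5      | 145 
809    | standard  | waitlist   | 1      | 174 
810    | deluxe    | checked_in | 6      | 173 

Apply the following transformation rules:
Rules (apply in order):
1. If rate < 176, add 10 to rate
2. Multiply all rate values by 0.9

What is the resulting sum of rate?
1641.6

Step 1: Apply Rule 1 - Add 10 to records with rate < 176
  - 6 records affected: 799 + (6 × 10) = 859
  - Unaffected records: 965
  - Sum after Rule 1: 1824
Step 2: Apply Rule 2 - Multiply all by 0.9
  - 1824 × 0.9 = 1641.6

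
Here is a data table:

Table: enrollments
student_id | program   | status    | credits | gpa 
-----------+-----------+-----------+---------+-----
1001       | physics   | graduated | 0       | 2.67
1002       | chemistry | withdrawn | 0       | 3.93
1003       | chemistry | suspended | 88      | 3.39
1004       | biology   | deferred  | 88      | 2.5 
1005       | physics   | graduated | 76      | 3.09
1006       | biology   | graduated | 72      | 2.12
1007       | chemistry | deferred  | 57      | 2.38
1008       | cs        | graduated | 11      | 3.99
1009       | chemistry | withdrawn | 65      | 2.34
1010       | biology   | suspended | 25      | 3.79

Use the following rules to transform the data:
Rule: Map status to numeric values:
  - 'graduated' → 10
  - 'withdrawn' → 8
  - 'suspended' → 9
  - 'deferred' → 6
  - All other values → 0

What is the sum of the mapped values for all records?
86

Step 1: Apply mapping to each record
Step 2: Count by status:
  'graduated': 4 records × 10 = 40
  'withdrawn': 2 records × 8 = 16
  'suspended': 2 records × 9 = 18
  'deferred': 2 records × 6 = 12
Step 3: Sum all mapped values = 86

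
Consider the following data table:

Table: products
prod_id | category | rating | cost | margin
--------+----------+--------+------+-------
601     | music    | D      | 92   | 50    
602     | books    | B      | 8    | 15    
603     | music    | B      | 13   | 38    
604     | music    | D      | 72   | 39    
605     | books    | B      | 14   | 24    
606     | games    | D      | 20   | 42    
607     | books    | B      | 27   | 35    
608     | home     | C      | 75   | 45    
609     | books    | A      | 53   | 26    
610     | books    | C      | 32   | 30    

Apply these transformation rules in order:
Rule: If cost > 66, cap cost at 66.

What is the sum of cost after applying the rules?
365

Step 1: 3 records have cost > 66
Step 2: These records originally summed to 239
Step 3: After capping: 3 × 66 = 198
Step 4: Unaffected records sum: 167
Step 5: Final sum = 198 + 167 = 365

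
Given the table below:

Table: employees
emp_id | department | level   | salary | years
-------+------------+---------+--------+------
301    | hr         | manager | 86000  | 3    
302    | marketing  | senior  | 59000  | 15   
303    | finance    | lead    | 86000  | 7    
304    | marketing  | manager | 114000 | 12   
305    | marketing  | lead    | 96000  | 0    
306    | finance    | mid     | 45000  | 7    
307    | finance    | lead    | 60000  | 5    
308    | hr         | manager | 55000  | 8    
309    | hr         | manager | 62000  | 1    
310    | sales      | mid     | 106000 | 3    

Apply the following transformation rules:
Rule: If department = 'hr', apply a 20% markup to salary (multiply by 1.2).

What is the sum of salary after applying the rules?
809600.0

Step 1: Records with department = 'hr' have total salary = 203000
Step 2: Apply multiplier: 203000 × 1.2 = 243600.0
Step 3: Other records total: 566000
Step 4: Final sum = 243600.0 + 566000 = 809600.0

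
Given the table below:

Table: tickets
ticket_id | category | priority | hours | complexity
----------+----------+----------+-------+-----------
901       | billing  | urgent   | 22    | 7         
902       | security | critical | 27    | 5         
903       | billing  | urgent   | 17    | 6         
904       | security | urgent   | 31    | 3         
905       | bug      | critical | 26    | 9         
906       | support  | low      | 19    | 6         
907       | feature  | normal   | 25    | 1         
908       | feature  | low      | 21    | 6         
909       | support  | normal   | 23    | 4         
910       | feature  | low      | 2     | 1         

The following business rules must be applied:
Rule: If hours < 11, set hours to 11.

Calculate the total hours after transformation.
222

Step 1: 1 records have hours < 11
Step 2: These records originally summed to 2
Step 3: After setting to minimum: 1 × 11 = 11
Step 4: Unaffected records sum: 211
Step 5: Final sum = 11 + 211 = 222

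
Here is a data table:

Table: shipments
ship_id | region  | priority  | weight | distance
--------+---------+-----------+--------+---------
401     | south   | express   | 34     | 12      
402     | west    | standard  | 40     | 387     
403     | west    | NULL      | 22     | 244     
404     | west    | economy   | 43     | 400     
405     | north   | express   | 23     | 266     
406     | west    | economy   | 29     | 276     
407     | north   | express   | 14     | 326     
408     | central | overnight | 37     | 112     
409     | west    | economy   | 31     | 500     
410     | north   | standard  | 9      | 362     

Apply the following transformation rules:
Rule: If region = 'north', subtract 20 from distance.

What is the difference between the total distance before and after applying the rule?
60

Step 1: Original sum of distance = 2885
Step 2: 3 records have region = 'north'
Step 3: Each affected record changes by -20
Step 4: Total change = 3 × -20 = -60
Step 5: New sum = 2885 + -60 = 2825
Step 6: Difference = |2825 - 2885| = 60
        (Sum decreased by 60)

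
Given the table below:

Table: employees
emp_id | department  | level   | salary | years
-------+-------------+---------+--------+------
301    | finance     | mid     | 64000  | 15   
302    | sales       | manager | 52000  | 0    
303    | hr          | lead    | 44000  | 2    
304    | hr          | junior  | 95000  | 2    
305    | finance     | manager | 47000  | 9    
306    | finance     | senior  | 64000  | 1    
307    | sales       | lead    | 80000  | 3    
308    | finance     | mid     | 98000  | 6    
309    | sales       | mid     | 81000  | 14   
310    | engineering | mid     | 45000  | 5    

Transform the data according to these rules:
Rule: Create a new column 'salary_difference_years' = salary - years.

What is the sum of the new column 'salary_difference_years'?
669943

Step 1: For each record, compute salary - years
Example calculations:
  64000 - 15 = 63985
  52000 - 0 = 52000
  44000 - 2 = 43998
  ...
Step 2: Sum all derived values
Step 3: Total = 669943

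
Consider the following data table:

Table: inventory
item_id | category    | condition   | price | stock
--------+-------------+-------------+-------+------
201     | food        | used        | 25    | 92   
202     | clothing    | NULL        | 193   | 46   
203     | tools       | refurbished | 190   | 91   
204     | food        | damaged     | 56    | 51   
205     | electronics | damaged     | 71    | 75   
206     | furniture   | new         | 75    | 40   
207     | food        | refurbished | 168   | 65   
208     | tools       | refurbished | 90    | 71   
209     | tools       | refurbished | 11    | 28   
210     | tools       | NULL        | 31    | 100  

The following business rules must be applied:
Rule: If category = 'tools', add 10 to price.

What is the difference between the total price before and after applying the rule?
40

Step 1: Original sum of price = 910
Step 2: 4 records have category = 'tools'
Step 3: Each affected record changes by 10
Step 4: Total change = 4 × 10 = 40
Step 5: New sum = 910 + 40 = 950
Step 6: Difference = |950 - 910| = 40
        (Sum increased by 40)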